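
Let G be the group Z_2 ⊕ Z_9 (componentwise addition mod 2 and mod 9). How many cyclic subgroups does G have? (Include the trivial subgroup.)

6

Each element a generates a cyclic subgroup ⟨a⟩; distinct elements may generate the same one (a cyclic group of order d has φ(d) generators).
Cyclic subgroups by order — order 1: 1; order 2: 1; order 3: 1; order 6: 1; order 9: 1; order 18: 1.
Total: 6.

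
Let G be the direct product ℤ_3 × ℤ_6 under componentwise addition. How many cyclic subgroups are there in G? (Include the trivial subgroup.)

Each element a generates a cyclic subgroup ⟨a⟩; distinct elements may generate the same one (a cyclic group of order d has φ(d) generators).
Cyclic subgroups by order — order 1: 1; order 2: 1; order 3: 4; order 6: 4.
Total: 10.

10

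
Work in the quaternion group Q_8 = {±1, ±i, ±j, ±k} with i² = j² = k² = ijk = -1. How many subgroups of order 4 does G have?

3

|G| = 8 and 4 | 8, so subgroups of order 4 are possible by Lagrange.
The subgroups of order 4 are: {1, -1, i, -i}; {1, -1, j, -j}; {1, -1, k, -k}.
So G has 3 subgroups of order 4.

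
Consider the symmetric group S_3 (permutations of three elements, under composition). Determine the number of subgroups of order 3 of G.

|G| = 6 and 3 | 6, so subgroups of order 3 are possible by Lagrange.
The subgroups of order 3 are: {e, (1 2 3), (1 3 2)}.
So G has 1 subgroup of order 3.

1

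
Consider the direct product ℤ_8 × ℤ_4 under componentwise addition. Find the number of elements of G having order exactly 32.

An element (a,b) has order lcm(ord(a), ord(b)); count pairs with lcm equal to 32.
Enumerating gives 0 such elements.

0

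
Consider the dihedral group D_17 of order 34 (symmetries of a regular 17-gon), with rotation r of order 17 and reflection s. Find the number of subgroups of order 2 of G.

17

|G| = 34 and 2 | 34, so subgroups of order 2 are possible by Lagrange.
The subgroups of order 2 are: {e, r^10s}; {e, r^11s}; {e, r^12s}; {e, r^13s}; … (17 in all).
So G has 17 subgroups of order 2.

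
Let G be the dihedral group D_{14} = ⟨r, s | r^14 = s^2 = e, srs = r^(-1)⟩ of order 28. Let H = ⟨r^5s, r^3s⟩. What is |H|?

14

|⟨r^5s⟩| = 2 and |⟨r^3s⟩| = 2, so |H| is a multiple of lcm(2, 2) = 2 and divides |G| = 28.
Closing under the operation: H = {e, r^2, r^4, r^6, r^8, r^10, r^12, rs, r^3s, r^5s, r^7s, r^9s, r^11s, r^13s}, so |H| = 14.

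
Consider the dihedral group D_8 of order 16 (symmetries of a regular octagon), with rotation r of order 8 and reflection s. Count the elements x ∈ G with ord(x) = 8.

The elements of order 8 are: r, r^3, r^5, r^7.
That's 4.

4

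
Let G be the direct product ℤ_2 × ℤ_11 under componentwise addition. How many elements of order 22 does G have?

An element (a,b) has order lcm(ord(a), ord(b)); count pairs with lcm equal to 22.
Enumerating gives 10 such elements.

10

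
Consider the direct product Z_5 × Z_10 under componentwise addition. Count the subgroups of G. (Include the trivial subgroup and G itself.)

16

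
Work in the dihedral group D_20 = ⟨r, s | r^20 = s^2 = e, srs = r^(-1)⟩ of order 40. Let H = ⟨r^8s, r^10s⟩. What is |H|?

20

|⟨r^8s⟩| = 2 and |⟨r^10s⟩| = 2, so |H| is a multiple of lcm(2, 2) = 2 and divides |G| = 40.
Closing under the operation: H = {e, r^2, r^4, r^6, r^8, r^10, r^12, r^14, r^16, r^18, s, r^2s, r^4s, r^6s, r^8s, r^10s, r^12s, r^14s, r^16s, r^18s}, so |H| = 20.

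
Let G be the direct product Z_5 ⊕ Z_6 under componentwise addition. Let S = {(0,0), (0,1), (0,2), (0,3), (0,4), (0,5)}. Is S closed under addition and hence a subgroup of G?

|S| = 6 divides |G| = 30, consistent with Lagrange.
S contains the identity, every element's inverse is in S, and S is closed under +: it is a subgroup.
In fact S = ⟨(0,1)⟩.

Yes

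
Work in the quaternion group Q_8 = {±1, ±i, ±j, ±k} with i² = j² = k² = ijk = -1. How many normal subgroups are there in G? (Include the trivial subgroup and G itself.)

6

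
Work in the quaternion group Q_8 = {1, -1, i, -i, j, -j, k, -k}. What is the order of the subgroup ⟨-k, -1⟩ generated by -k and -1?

4

|⟨-k⟩| = 4 and |⟨-1⟩| = 2, so |H| is a multiple of lcm(4, 2) = 4 and divides |G| = 8.
Closing under the operation: H = {1, -1, k, -k}, so |H| = 4.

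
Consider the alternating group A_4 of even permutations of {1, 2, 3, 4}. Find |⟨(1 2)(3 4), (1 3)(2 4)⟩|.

4

|⟨(1 2)(3 4)⟩| = 2 and |⟨(1 3)(2 4)⟩| = 2, so |H| is a multiple of lcm(2, 2) = 2 and divides |G| = 12.
Closing under the operation: H = {e, (1 2)(3 4), (1 3)(2 4), (1 4)(2 3)}, so |H| = 4.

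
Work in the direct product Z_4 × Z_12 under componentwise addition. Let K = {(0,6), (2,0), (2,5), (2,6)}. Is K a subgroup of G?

No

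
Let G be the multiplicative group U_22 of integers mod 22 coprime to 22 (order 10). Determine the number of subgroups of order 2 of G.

1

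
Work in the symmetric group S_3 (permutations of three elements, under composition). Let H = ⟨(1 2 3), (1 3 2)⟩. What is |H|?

3

|⟨(1 2 3)⟩| = 3 and |⟨(1 3 2)⟩| = 3, so |H| is a multiple of lcm(3, 3) = 3 and divides |G| = 6.
Closing under the operation: H = {e, (1 2 3), (1 3 2)}, so |H| = 3.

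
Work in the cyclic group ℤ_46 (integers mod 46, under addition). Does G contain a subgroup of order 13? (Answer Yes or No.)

13 does not divide |G| = 46, so by Lagrange no subgroup of order 13 exists.

No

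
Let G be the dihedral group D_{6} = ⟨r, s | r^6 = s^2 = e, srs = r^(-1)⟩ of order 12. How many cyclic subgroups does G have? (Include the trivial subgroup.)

Each element a generates a cyclic subgroup ⟨a⟩; distinct elements may generate the same one (a cyclic group of order d has φ(d) generators).
Cyclic subgroups by order — order 1: 1; order 2: 7; order 3: 1; order 6: 1.
Total: 10.

10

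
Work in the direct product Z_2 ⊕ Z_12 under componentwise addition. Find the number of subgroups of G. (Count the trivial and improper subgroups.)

16

|G| = 24, so by Lagrange every subgroup order divides 24. Divisors: 1, 2, 3, 4, 6, 8, 12, 24.
Subgroups by order — order 1: 1; order 2: 3; order 3: 1; order 4: 3; order 6: 3; order 8: 1; order 12: 3; order 24: 1.
Total: 1 + 3 + 1 + 3 + 3 + 1 + 3 + 1 = 16.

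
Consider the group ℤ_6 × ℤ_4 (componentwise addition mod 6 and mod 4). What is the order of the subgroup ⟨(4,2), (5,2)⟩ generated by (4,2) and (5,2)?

12

|⟨(4,2)⟩| = 6 and |⟨(5,2)⟩| = 6, so |H| is a multiple of lcm(6, 6) = 6 and divides |G| = 24.
Closing under the operation: H = {(0,0), (0,2), (1,0), (1,2), (2,0), (2,2), (3,0), (3,2), (4,0), (4,2), (5,0), (5,2)}, so |H| = 12.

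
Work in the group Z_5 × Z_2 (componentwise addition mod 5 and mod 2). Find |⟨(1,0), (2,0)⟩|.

5

|⟨(1,0)⟩| = 5 and |⟨(2,0)⟩| = 5, so |H| is a multiple of lcm(5, 5) = 5 and divides |G| = 10.
Closing under the operation: H = {(0,0), (1,0), (2,0), (3,0), (4,0)}, so |H| = 5.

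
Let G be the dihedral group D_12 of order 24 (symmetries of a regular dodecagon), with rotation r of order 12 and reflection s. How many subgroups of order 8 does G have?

|G| = 24 and 8 | 24, so subgroups of order 8 are possible by Lagrange.
The subgroups of order 8 are: {e, r^3, r^6, r^9, rs, r^4s, r^7s, r^10s}; {e, r^3, r^6, r^9, r^2s, r^5s, r^8s, r^11s}; {e, r^3, r^6, r^9, s, r^3s, r^6s, r^9s}.
So G has 3 subgroups of order 8.

3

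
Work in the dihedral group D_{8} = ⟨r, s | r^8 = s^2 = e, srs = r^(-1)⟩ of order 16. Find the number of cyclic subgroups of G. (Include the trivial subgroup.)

12

Group the elements of G by the cyclic subgroup they generate; each cyclic subgroup of order d accounts for φ(d) elements.
Cyclic subgroups by order — order 1: 1; order 2: 9; order 4: 1; order 8: 1.
Total: 12.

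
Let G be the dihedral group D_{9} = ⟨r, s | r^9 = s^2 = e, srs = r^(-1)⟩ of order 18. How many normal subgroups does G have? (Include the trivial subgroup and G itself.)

G has 16 subgroups. Checking conjugation-invariance by order — order 1: 1/1 normal; order 2: 0/9 normal; order 3: 1/1 normal; order 6: 0/3 normal; order 9: 1/1 normal; order 18: 1/1 normal.
Total normal subgroups: 4.

4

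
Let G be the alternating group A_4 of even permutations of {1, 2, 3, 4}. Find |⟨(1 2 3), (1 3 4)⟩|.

|⟨(1 2 3)⟩| = 3 and |⟨(1 3 4)⟩| = 3, so |H| is a multiple of lcm(3, 3) = 3 and divides |G| = 12.
Closing {(1 2 3), (1 3 4)} under the group operation gives all of G, so |H| = 12.

12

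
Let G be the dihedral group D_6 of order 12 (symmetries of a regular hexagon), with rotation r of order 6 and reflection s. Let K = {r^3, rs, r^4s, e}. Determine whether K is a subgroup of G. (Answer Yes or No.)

|K| = 4 divides |G| = 12, consistent with Lagrange.
K contains the identity, every element's inverse is in K, and K is closed under ·: it is a subgroup.

Yes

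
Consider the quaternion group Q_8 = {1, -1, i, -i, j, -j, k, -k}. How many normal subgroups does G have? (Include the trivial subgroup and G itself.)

G has 6 subgroups. Checking conjugation-invariance by order — order 1: 1/1 normal; order 2: 1/1 normal; order 4: 3/3 normal; order 8: 1/1 normal.
Total normal subgroups: 6.

6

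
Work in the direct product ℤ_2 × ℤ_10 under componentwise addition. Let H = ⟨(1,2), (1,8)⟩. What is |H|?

10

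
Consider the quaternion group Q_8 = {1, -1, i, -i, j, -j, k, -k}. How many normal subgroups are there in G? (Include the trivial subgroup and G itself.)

6

G has 6 subgroups. Checking conjugation-invariance by order — order 1: 1/1 normal; order 2: 1/1 normal; order 4: 3/3 normal; order 8: 1/1 normal.
Total normal subgroups: 6.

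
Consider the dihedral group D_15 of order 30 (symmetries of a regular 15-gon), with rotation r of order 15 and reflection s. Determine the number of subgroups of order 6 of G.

5

|G| = 30 and 6 | 30, so subgroups of order 6 are possible by Lagrange.
The subgroups of order 6 are: {e, r^5, r^10, s, r^5s, r^10s}; {e, r^5, r^10, rs, r^6s, r^11s}; {e, r^5, r^10, r^2s, r^7s, r^12s}; {e, r^5, r^10, r^3s, r^8s, r^13s}; … (5 in all).
So G has 5 subgroups of order 6.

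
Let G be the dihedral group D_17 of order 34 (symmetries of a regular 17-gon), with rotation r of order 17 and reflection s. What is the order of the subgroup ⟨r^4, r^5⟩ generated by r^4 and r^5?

|⟨r^4⟩| = 17 and |⟨r^5⟩| = 17, so |H| is a multiple of lcm(17, 17) = 17 and divides |G| = 34.
Closing under the operation: H = {e, r, r^2, r^3, r^4, r^5, r^6, r^7, r^8, r^9, r^10, r^11, r^12, r^13, r^14, r^15, r^16}, so |H| = 17.

17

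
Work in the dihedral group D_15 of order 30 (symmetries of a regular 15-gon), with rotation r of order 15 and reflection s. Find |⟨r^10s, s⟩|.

6

|⟨r^10s⟩| = 2 and |⟨s⟩| = 2, so |H| is a multiple of lcm(2, 2) = 2 and divides |G| = 30.
Closing under the operation: H = {e, r^5, r^10, s, r^5s, r^10s}, so |H| = 6.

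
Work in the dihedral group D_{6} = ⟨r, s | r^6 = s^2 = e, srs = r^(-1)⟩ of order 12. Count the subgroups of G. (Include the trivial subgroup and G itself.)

|G| = 12, so by Lagrange every subgroup order divides 12. Divisors: 1, 2, 3, 4, 6, 12.
Subgroups by order — order 1: 1; order 2: 7; order 3: 1; order 4: 3; order 6: 3; order 12: 1.
Total: 1 + 7 + 1 + 3 + 3 + 1 = 16.

16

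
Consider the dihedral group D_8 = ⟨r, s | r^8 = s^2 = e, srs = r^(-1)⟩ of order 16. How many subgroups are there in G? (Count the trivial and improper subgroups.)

19

|G| = 16, so by Lagrange every subgroup order divides 16. Divisors: 1, 2, 4, 8, 16.
Subgroups by order — order 1: 1; order 2: 9; order 4: 5; order 8: 3; order 16: 1.
Total: 1 + 9 + 5 + 3 + 1 = 19.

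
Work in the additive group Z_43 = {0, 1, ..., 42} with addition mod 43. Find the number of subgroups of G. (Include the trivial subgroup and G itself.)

A cyclic group of order 43 has exactly one subgroup for each divisor of 43.
Divisors of 43: 1, 43.
So Z_43 has 2 subgroups.

2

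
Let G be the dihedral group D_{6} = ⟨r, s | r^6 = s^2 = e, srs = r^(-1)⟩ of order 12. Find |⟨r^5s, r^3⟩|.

4

|⟨r^5s⟩| = 2 and |⟨r^3⟩| = 2, so |H| is a multiple of lcm(2, 2) = 2 and divides |G| = 12.
Closing under the operation: H = {e, r^3, r^2s, r^5s}, so |H| = 4.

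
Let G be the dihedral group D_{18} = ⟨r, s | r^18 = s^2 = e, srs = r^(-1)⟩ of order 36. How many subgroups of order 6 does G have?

7

|G| = 36 and 6 | 36, so subgroups of order 6 are possible by Lagrange.
The subgroups of order 6 are: {e, r^6, r^12, r^4s, r^10s, r^16s}; {e, r^6, r^12, r^5s, r^11s, r^17s}; {e, r^6, r^12, s, r^6s, r^12s}; {e, r^6, r^12, rs, r^7s, r^13s}; … (7 in all).
So G has 7 subgroups of order 6.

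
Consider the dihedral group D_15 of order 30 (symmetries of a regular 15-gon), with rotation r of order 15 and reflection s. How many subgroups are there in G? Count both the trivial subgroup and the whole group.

28

|G| = 30, so by Lagrange every subgroup order divides 30. Divisors: 1, 2, 3, 5, 6, 10, 15, 30.
Subgroups by order — order 1: 1; order 2: 15; order 3: 1; order 5: 1; order 6: 5; order 10: 3; order 15: 1; order 30: 1.
Total: 1 + 15 + 1 + 1 + 5 + 3 + 1 + 1 = 28.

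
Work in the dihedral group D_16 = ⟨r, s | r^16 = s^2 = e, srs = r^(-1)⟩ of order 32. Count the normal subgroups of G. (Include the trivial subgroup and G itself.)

G has 36 subgroups. Checking conjugation-invariance by order — order 1: 1/1 normal; order 2: 1/17 normal; order 4: 1/9 normal; order 8: 1/5 normal; order 16: 3/3 normal; order 32: 1/1 normal.
Total normal subgroups: 8.

8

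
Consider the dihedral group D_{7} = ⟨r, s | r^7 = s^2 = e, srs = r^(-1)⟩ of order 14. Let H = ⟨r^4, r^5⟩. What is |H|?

7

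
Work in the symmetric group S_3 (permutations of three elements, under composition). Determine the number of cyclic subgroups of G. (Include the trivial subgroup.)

5

Group the elements of G by the cyclic subgroup they generate; each cyclic subgroup of order d accounts for φ(d) elements.
Cyclic subgroups by order — order 1: 1; order 2: 3; order 3: 1.
Total: 5.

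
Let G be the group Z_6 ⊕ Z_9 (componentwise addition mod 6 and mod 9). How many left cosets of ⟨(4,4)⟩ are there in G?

|⟨(4,4)⟩| = 9 and |G| = 54.
By Lagrange, [G : H] = |G|/|H| = 54/9 = 6.

6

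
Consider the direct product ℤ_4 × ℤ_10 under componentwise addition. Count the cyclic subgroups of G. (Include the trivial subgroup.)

12

Group the elements of G by the cyclic subgroup they generate; each cyclic subgroup of order d accounts for φ(d) elements.
Cyclic subgroups by order — order 1: 1; order 2: 3; order 4: 2; order 5: 1; order 10: 3; order 20: 2.
Total: 12.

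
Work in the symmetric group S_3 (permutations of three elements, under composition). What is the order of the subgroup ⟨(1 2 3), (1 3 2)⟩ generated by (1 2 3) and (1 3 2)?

3

|⟨(1 2 3)⟩| = 3 and |⟨(1 3 2)⟩| = 3, so |H| is a multiple of lcm(3, 3) = 3 and divides |G| = 6.
Closing under the operation: H = {e, (1 2 3), (1 3 2)}, so |H| = 3.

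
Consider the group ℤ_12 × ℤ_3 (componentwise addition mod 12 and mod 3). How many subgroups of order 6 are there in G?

4

|G| = 36 and 6 | 36, so subgroups of order 6 are possible by Lagrange.
The subgroups of order 6 are: {(0,0), (0,1), (0,2), (6,0), (6,1), (6,2)}; {(0,0), (2,0), (4,0), (6,0), (8,0), (10,0)}; {(0,0), (2,2), (4,1), (6,0), (8,2), (10,1)}; {(0,0), (2,1), (4,2), (6,0), (8,1), (10,2)}.
So G has 4 subgroups of order 6.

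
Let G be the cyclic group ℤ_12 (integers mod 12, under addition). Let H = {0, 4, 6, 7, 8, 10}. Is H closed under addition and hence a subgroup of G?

7 ∈ H but its inverse 5 ∉ H, so H is not a subgroup.

No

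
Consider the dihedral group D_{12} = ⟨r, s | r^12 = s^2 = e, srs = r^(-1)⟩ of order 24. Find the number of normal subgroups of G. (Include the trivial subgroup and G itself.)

G has 34 subgroups. Checking conjugation-invariance by order — order 1: 1/1 normal; order 2: 1/13 normal; order 3: 1/1 normal; order 4: 1/7 normal; order 6: 1/5 normal; order 8: 0/3 normal; order 12: 3/3 normal; order 24: 1/1 normal.
Total normal subgroups: 9.

9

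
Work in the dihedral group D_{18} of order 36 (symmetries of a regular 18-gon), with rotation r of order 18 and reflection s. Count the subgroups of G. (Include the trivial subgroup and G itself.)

45

|G| = 36, so by Lagrange every subgroup order divides 36. Divisors: 1, 2, 3, 4, 6, 9, 12, 18, 36.
Subgroups by order — order 1: 1; order 2: 19; order 3: 1; order 4: 9; order 6: 7; order 9: 1; order 12: 3; order 18: 3; order 36: 1.
Total: 1 + 19 + 1 + 9 + 7 + 1 + 3 + 3 + 1 = 45.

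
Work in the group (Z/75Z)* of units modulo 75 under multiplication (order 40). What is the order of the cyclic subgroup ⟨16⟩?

Compute successive powers of 16 mod 75: 16, 31, 46, 61, 1; 16^5 ≡ 1 (mod 75).
So |⟨16⟩| = 5.

5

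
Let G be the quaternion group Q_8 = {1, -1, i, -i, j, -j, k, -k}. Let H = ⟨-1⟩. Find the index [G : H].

4

|⟨-1⟩| = 2 and |G| = 8.
By Lagrange, [G : H] = |G|/|H| = 8/2 = 4.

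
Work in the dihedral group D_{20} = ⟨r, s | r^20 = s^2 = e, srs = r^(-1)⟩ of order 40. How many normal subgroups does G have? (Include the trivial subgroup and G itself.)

G has 48 subgroups. Checking conjugation-invariance by order — order 1: 1/1 normal; order 2: 1/21 normal; order 4: 1/11 normal; order 5: 1/1 normal; order 8: 0/5 normal; order 10: 1/5 normal; order 20: 3/3 normal; order 40: 1/1 normal.
Total normal subgroups: 9.

9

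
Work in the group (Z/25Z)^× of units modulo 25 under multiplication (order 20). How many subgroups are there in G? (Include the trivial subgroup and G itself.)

6

|G| = 20, so by Lagrange every subgroup order divides 20. Divisors: 1, 2, 4, 5, 10, 20.
Subgroups by order — order 1: 1; order 2: 1; order 4: 1; order 5: 1; order 10: 1; order 20: 1.
Total: 1 + 1 + 1 + 1 + 1 + 1 = 6.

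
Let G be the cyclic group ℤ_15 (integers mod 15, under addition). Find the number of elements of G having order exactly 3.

In a cyclic group of order 15, the number of elements of order d (for d | 15) is φ(d).
φ(3) = 2.

2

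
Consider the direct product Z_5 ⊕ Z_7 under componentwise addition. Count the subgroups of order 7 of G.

|G| = 35 and 7 | 35, so subgroups of order 7 are possible by Lagrange.
The subgroups of order 7 are: {(0,0), (0,1), (0,2), (0,3), (0,4), (0,5), (0,6)}.
So G has 1 subgroup of order 7.

1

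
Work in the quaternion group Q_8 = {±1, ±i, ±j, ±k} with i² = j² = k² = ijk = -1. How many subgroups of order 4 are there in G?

3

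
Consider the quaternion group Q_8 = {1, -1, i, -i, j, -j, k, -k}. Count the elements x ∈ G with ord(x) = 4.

The elements of order 4 are: i, -i, j, -j, k, -k.
That's 6.

6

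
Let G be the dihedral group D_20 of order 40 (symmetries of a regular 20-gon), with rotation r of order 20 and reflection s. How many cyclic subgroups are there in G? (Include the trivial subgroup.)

Each element a generates a cyclic subgroup ⟨a⟩; distinct elements may generate the same one (a cyclic group of order d has φ(d) generators).
Cyclic subgroups by order — order 1: 1; order 2: 21; order 4: 1; order 5: 1; order 10: 1; order 20: 1.
Total: 26.

26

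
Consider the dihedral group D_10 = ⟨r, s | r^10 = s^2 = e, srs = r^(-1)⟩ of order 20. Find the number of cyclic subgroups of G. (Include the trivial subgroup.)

14

Group the elements of G by the cyclic subgroup they generate; each cyclic subgroup of order d accounts for φ(d) elements.
Cyclic subgroups by order — order 1: 1; order 2: 11; order 5: 1; order 10: 1.
Total: 14.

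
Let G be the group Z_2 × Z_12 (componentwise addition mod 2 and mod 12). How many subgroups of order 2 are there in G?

3

|G| = 24 and 2 | 24, so subgroups of order 2 are possible by Lagrange.
The subgroups of order 2 are: {(0,0), (0,6)}; {(0,0), (1,0)}; {(0,0), (1,6)}.
So G has 3 subgroups of order 2.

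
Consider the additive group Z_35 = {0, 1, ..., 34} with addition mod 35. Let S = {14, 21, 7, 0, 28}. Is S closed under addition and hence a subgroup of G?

|S| = 5 divides |G| = 35, consistent with Lagrange.
S contains the identity, every element's inverse is in S, and S is closed under +: it is a subgroup.
In fact S = ⟨21⟩.

Yes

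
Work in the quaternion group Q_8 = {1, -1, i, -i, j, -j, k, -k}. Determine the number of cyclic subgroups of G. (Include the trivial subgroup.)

5

A cyclic subgroup of order d is generated by each of its φ(d) elements of order d, so the cyclic subgroups of order d number (#elements of order d)/φ(d).
Cyclic subgroups by order — order 1: 1; order 2: 1; order 4: 3.
Total: 5.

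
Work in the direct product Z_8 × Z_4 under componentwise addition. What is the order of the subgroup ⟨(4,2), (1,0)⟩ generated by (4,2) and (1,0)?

|⟨(4,2)⟩| = 2 and |⟨(1,0)⟩| = 8, so |H| is a multiple of lcm(2, 8) = 8 and divides |G| = 32.
Closing under the operation: H = {(0,0), (0,2), (1,0), (1,2), (2,0), (2,2), (3,0), (3,2), (4,0), (4,2), (5,0), (5,2), (6,0), (6,2), (7,0), (7,2)}, so |H| = 16.

16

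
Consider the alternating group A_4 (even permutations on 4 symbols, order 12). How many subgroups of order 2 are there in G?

|G| = 12 and 2 | 12, so subgroups of order 2 are possible by Lagrange.
The subgroups of order 2 are: {e, (1 2)(3 4)}; {e, (1 3)(2 4)}; {e, (1 4)(2 3)}.
So G has 3 subgroups of order 2.

3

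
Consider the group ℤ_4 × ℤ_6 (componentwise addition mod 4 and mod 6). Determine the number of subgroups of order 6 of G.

3

|G| = 24 and 6 | 24, so subgroups of order 6 are possible by Lagrange.
The subgroups of order 6 are: {(0,0), (0,1), (0,2), (0,3), (0,4), (0,5)}; {(0,0), (0,2), (0,4), (2,0), (2,2), (2,4)}; {(0,0), (0,2), (0,4), (2,1), (2,3), (2,5)}.
So G has 3 subgroups of order 6.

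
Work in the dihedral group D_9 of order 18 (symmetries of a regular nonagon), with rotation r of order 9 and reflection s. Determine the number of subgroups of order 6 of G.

|G| = 18 and 6 | 18, so subgroups of order 6 are possible by Lagrange.
The subgroups of order 6 are: {e, r^3, r^6, r^2s, r^5s, r^8s}; {e, r^3, r^6, s, r^3s, r^6s}; {e, r^3, r^6, rs, r^4s, r^7s}.
So G has 3 subgroups of order 6.

3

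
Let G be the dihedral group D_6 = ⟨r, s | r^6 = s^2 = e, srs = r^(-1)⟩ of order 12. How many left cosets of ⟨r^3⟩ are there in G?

6

|⟨r^3⟩| = 2 and |G| = 12.
By Lagrange, [G : H] = |G|/|H| = 12/2 = 6.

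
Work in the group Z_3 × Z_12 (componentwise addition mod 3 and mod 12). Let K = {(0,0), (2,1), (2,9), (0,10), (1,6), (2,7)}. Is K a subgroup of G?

No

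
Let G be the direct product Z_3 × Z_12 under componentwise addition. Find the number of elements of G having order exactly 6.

An element (a,b) has order lcm(ord(a), ord(b)); count pairs with lcm equal to 6.
Enumerating gives 8 such elements.

8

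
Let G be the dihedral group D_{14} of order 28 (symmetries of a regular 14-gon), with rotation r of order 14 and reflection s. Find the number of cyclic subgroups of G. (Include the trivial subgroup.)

18

Each element a generates a cyclic subgroup ⟨a⟩; distinct elements may generate the same one (a cyclic group of order d has φ(d) generators).
Cyclic subgroups by order — order 1: 1; order 2: 15; order 7: 1; order 14: 1.
Total: 18.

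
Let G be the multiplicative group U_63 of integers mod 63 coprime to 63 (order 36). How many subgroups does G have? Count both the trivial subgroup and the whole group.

|G| = 36, so by Lagrange every subgroup order divides 36. Divisors: 1, 2, 3, 4, 6, 9, 12, 18, 36.
Subgroups by order — order 1: 1; order 2: 3; order 3: 4; order 4: 1; order 6: 12; order 9: 1; order 12: 4; order 18: 3; order 36: 1.
Total: 1 + 3 + 4 + 1 + 12 + 1 + 4 + 3 + 1 = 30.

30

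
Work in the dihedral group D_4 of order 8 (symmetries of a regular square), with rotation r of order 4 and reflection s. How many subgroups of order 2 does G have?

|G| = 8 and 2 | 8, so subgroups of order 2 are possible by Lagrange.
The subgroups of order 2 are: {e, r^2}; {e, r^2s}; {e, r^3s}; {e, rs}; … (5 in all).
So G has 5 subgroups of order 2.

5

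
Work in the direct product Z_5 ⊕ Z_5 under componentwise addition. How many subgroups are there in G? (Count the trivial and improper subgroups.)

|G| = 25, so by Lagrange every subgroup order divides 25. Divisors: 1, 5, 25.
Subgroups by order — order 1: 1; order 5: 6; order 25: 1.
Total: 1 + 6 + 1 = 8.

8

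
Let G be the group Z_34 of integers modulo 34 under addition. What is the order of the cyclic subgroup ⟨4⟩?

17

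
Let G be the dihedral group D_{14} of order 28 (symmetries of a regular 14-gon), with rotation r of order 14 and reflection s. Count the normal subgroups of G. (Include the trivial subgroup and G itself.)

7

G has 28 subgroups. Checking conjugation-invariance by order — order 1: 1/1 normal; order 2: 1/15 normal; order 4: 0/7 normal; order 7: 1/1 normal; order 14: 3/3 normal; order 28: 1/1 normal.
Total normal subgroups: 7.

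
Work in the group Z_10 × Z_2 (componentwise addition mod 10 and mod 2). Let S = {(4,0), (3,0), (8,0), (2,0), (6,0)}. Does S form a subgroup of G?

The identity (0,0) ∉ S, so S is not a subgroup.

No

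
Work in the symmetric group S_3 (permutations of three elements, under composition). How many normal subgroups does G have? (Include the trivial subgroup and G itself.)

G has 6 subgroups. Checking conjugation-invariance by order — order 1: 1/1 normal; order 2: 0/3 normal; order 3: 1/1 normal; order 6: 1/1 normal.
Total normal subgroups: 3.

3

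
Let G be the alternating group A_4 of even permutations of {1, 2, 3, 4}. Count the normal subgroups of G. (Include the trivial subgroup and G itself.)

3

G has 10 subgroups. Checking conjugation-invariance by order — order 1: 1/1 normal; order 2: 0/3 normal; order 3: 0/4 normal; order 4: 1/1 normal; order 12: 1/1 normal.
Total normal subgroups: 3.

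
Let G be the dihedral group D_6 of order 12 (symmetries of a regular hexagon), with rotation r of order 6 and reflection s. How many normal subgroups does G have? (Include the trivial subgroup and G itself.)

7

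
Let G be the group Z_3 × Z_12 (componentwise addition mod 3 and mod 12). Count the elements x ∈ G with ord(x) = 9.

An element (a,b) has order lcm(ord(a), ord(b)); count pairs with lcm equal to 9.
Enumerating gives 0 such elements.

0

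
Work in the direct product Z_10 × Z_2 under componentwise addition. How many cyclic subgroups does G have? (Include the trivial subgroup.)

Each element a generates a cyclic subgroup ⟨a⟩; distinct elements may generate the same one (a cyclic group of order d has φ(d) generators).
Cyclic subgroups by order — order 1: 1; order 2: 3; order 5: 1; order 10: 3.
Total: 8.

8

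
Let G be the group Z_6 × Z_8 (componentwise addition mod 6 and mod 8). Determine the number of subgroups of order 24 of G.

|G| = 48 and 24 | 48, so subgroups of order 24 are possible by Lagrange.
The subgroups of order 24 are: {(0,0), (0,1), (0,2), (0,3), (0,4), (0,5), (0,6), (0,7), (2,0), (2,1), (2,2), (2,3), (2,4), (2,5), (2,6), (2,7), (4,0), (4,1), (4,2), (4,3), (4,4), (4,5), (4,6), (4,7)}; {(0,0), (0,2), (0,4), (0,6), (1,0), (1,2), (1,4), (1,6), (2,0), (2,2), (2,4), (2,6), (3,0), (3,2), (3,4), (3,6), (4,0), (4,2), (4,4), (4,6), (5,0), (5,2), (5,4), (5,6)}; {(0,0), (0,2), (0,4), (0,6), (1,1), (1,3), (1,5), (1,7), (2,0), (2,2), (2,4), (2,6), (3,1), (3,3), (3,5), (3,7), (4,0), (4,2), (4,4), (4,6), (5,1), (5,3), (5,5), (5,7)}.
So G has 3 subgroups of order 24.

3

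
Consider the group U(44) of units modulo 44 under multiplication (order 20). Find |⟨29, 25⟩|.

|⟨29⟩| = 10 and |⟨25⟩| = 5, so |H| is a multiple of lcm(10, 5) = 10 and divides |G| = 20.
Closing under the operation: H = {1, 5, 9, 13, 17, 21, 25, 29, 37, 41}, so |H| = 10.

10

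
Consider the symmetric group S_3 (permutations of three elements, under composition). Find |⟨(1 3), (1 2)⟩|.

6

|⟨(1 3)⟩| = 2 and |⟨(1 2)⟩| = 2, so |H| is a multiple of lcm(2, 2) = 2 and divides |G| = 6.
Closing {(1 3), (1 2)} under the group operation gives all of G, so |H| = 6.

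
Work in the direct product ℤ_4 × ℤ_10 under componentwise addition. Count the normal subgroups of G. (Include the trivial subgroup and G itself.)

16

G is abelian, so every subgroup is normal.
G has 16 subgroups in total, hence 16 normal subgroups.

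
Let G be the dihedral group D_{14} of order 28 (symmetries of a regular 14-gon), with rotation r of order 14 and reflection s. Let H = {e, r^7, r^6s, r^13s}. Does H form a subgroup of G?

Yes

|H| = 4 divides |G| = 28, consistent with Lagrange.
H contains the identity, every element's inverse is in H, and H is closed under ·: it is a subgroup.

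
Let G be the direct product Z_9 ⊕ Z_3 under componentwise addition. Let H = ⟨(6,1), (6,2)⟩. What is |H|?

|⟨(6,1)⟩| = 3 and |⟨(6,2)⟩| = 3, so |H| is a multiple of lcm(3, 3) = 3 and divides |G| = 27.
Closing under the operation: H = {(0,0), (0,1), (0,2), (3,0), (3,1), (3,2), (6,0), (6,1), (6,2)}, so |H| = 9.

9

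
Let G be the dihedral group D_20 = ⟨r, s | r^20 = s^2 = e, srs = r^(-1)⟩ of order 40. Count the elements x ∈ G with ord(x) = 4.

The elements of order 4 are: r^5, r^15.
That's 2.

2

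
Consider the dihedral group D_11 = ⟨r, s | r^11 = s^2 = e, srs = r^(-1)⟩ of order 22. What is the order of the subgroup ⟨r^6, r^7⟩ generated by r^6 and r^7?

|⟨r^6⟩| = 11 and |⟨r^7⟩| = 11, so |H| is a multiple of lcm(11, 11) = 11 and divides |G| = 22.
Closing under the operation: H = {e, r, r^2, r^3, r^4, r^5, r^6, r^7, r^8, r^9, r^10}, so |H| = 11.

11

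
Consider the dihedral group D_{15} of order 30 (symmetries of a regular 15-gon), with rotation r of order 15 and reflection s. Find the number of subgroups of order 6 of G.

5

|G| = 30 and 6 | 30, so subgroups of order 6 are possible by Lagrange.
The subgroups of order 6 are: {e, r^5, r^10, s, r^5s, r^10s}; {e, r^5, r^10, rs, r^6s, r^11s}; {e, r^5, r^10, r^2s, r^7s, r^12s}; {e, r^5, r^10, r^3s, r^8s, r^13s}; … (5 in all).
So G has 5 subgroups of order 6.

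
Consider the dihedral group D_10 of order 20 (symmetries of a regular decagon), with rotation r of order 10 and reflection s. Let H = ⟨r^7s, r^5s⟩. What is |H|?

10

|⟨r^7s⟩| = 2 and |⟨r^5s⟩| = 2, so |H| is a multiple of lcm(2, 2) = 2 and divides |G| = 20.
Closing under the operation: H = {e, r^2, r^4, r^6, r^8, rs, r^3s, r^5s, r^7s, r^9s}, so |H| = 10.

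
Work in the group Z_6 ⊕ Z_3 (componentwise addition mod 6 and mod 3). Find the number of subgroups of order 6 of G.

4

|G| = 18 and 6 | 18, so subgroups of order 6 are possible by Lagrange.
The subgroups of order 6 are: {(0,0), (0,1), (0,2), (3,0), (3,1), (3,2)}; {(0,0), (1,0), (2,0), (3,0), (4,0), (5,0)}; {(0,0), (1,1), (2,2), (3,0), (4,1), (5,2)}; {(0,0), (1,2), (2,1), (3,0), (4,2), (5,1)}.
So G has 4 subgroups of order 6.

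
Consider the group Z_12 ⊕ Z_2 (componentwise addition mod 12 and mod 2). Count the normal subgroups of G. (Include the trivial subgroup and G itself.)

16

G is abelian, so every subgroup is normal.
G has 16 subgroups in total, hence 16 normal subgroups.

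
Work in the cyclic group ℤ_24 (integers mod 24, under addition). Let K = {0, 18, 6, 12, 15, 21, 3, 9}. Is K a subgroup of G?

|K| = 8 divides |G| = 24, consistent with Lagrange.
K contains the identity, every element's inverse is in K, and K is closed under +: it is a subgroup.
In fact K = ⟨3⟩.

Yes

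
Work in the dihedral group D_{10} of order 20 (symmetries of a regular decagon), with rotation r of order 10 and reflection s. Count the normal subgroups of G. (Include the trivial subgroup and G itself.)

G has 22 subgroups. Checking conjugation-invariance by order — order 1: 1/1 normal; order 2: 1/11 normal; order 4: 0/5 normal; order 5: 1/1 normal; order 10: 3/3 normal; order 20: 1/1 normal.
Total normal subgroups: 7.

7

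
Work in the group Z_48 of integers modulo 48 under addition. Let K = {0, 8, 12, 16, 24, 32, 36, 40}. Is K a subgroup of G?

No

Closure fails: 32 + 36 = 20 ∉ K. So K is not a subgroup.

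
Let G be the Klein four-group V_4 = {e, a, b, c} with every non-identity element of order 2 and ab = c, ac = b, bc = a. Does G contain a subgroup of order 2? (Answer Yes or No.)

2 | 4. A subgroup of order 2 is {e, a}.

Yes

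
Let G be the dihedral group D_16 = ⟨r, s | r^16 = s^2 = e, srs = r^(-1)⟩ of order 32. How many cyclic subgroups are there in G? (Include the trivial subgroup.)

21

Each element a generates a cyclic subgroup ⟨a⟩; distinct elements may generate the same one (a cyclic group of order d has φ(d) generators).
Cyclic subgroups by order — order 1: 1; order 2: 17; order 4: 1; order 8: 1; order 16: 1.
Total: 21.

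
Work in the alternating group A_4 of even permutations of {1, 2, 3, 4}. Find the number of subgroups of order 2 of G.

3

|G| = 12 and 2 | 12, so subgroups of order 2 are possible by Lagrange.
The subgroups of order 2 are: {e, (1 2)(3 4)}; {e, (1 3)(2 4)}; {e, (1 4)(2 3)}.
So G has 3 subgroups of order 2.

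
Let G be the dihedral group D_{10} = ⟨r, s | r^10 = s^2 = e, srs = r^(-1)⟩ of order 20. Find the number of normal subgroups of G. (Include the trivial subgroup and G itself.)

7

G has 22 subgroups. Checking conjugation-invariance by order — order 1: 1/1 normal; order 2: 1/11 normal; order 4: 0/5 normal; order 5: 1/1 normal; order 10: 3/3 normal; order 20: 1/1 normal.
Total normal subgroups: 7.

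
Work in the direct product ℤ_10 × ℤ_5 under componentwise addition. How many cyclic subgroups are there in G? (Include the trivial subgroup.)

Each element a generates a cyclic subgroup ⟨a⟩; distinct elements may generate the same one (a cyclic group of order d has φ(d) generators).
Cyclic subgroups by order — order 1: 1; order 2: 1; order 5: 6; order 10: 6.
Total: 14.

14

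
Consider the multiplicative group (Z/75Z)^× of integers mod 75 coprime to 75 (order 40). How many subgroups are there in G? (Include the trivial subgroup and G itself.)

16

|G| = 40, so by Lagrange every subgroup order divides 40. Divisors: 1, 2, 4, 5, 8, 10, 20, 40.
Subgroups by order — order 1: 1; order 2: 3; order 4: 3; order 5: 1; order 8: 1; order 10: 3; order 20: 3; order 40: 1.
Total: 1 + 3 + 3 + 1 + 1 + 3 + 3 + 1 = 16.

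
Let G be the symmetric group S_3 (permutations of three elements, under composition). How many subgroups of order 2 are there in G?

3

|G| = 6 and 2 | 6, so subgroups of order 2 are possible by Lagrange.
The subgroups of order 2 are: {e, (1 2)}; {e, (1 3)}; {e, (2 3)}.
So G has 3 subgroups of order 2.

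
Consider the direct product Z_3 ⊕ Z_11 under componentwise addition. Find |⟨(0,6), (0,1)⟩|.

11

|⟨(0,6)⟩| = 11 and |⟨(0,1)⟩| = 11, so |H| is a multiple of lcm(11, 11) = 11 and divides |G| = 33.
Closing under the operation: H = {(0,0), (0,1), (0,2), (0,3), (0,4), (0,5), (0,6), (0,7), (0,8), (0,9), (0,10)}, so |H| = 11.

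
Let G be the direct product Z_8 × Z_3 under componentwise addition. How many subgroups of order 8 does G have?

1

|G| = 24 and 8 | 24, so subgroups of order 8 are possible by Lagrange.
The subgroups of order 8 are: {(0,0), (1,0), (2,0), (3,0), (4,0), (5,0), (6,0), (7,0)}.
So G has 1 subgroup of order 8.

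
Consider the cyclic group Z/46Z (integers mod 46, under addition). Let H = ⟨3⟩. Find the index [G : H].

1

|⟨3⟩| = 46 and |G| = 46.
By Lagrange, [G : H] = |G|/|H| = 46/46 = 1.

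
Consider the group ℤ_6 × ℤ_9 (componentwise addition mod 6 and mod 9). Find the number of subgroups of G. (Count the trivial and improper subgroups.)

|G| = 54, so by Lagrange every subgroup order divides 54. Divisors: 1, 2, 3, 6, 9, 18, 27, 54.
Subgroups by order — order 1: 1; order 2: 1; order 3: 4; order 6: 4; order 9: 4; order 18: 4; order 27: 1; order 54: 1.
Total: 1 + 1 + 4 + 4 + 4 + 4 + 1 + 1 = 20.

20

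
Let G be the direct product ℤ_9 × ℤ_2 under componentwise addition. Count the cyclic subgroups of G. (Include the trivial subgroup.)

Each element a generates a cyclic subgroup ⟨a⟩; distinct elements may generate the same one (a cyclic group of order d has φ(d) generators).
Cyclic subgroups by order — order 1: 1; order 2: 1; order 3: 1; order 6: 1; order 9: 1; order 18: 1.
Total: 6.

6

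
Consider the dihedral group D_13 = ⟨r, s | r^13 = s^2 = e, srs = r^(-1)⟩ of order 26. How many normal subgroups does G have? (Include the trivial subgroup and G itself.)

3

G has 16 subgroups. Checking conjugation-invariance by order — order 1: 1/1 normal; order 2: 0/13 normal; order 13: 1/1 normal; order 26: 1/1 normal.
Total normal subgroups: 3.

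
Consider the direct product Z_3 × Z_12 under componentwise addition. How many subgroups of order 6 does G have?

|G| = 36 and 6 | 36, so subgroups of order 6 are possible by Lagrange.
The subgroups of order 6 are: {(0,0), (0,2), (0,4), (0,6), (0,8), (0,10)}; {(0,0), (0,6), (1,0), (1,6), (2,0), (2,6)}; {(0,0), (0,6), (1,4), (1,10), (2,2), (2,8)}; {(0,0), (0,6), (1,2), (1,8), (2,4), (2,10)}.
So G has 4 subgroups of order 6.

4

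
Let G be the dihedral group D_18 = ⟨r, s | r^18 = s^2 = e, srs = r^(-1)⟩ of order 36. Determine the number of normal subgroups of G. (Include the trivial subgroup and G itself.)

G has 45 subgroups. Checking conjugation-invariance by order — order 1: 1/1 normal; order 2: 1/19 normal; order 3: 1/1 normal; order 4: 0/9 normal; order 6: 1/7 normal; order 9: 1/1 normal; order 12: 0/3 normal; order 18: 3/3 normal; order 36: 1/1 normal.
Total normal subgroups: 9.

9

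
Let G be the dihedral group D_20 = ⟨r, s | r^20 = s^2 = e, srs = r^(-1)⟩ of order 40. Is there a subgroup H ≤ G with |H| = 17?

17 does not divide |G| = 40, so by Lagrange no subgroup of order 17 exists.

No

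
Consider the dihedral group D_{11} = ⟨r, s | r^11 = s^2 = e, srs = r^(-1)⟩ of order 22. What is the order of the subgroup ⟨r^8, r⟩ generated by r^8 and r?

11

|⟨r^8⟩| = 11 and |⟨r⟩| = 11, so |H| is a multiple of lcm(11, 11) = 11 and divides |G| = 22.
Closing under the operation: H = {e, r, r^2, r^3, r^4, r^5, r^6, r^7, r^8, r^9, r^10}, so |H| = 11.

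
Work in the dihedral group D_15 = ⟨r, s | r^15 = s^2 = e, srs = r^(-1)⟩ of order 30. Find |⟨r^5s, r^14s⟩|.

|⟨r^5s⟩| = 2 and |⟨r^14s⟩| = 2, so |H| is a multiple of lcm(2, 2) = 2 and divides |G| = 30.
Closing under the operation: H = {e, r^3, r^6, r^9, r^12, r^2s, r^5s, r^8s, r^11s, r^14s}, so |H| = 10.

10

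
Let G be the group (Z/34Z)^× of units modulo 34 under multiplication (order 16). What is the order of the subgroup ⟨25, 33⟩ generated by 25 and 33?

|⟨25⟩| = 8 and |⟨33⟩| = 2, so |H| is a multiple of lcm(8, 2) = 8 and divides |G| = 16.
Closing under the operation: H = {1, 9, 13, 15, 19, 21, 25, 33}, so |H| = 8.

8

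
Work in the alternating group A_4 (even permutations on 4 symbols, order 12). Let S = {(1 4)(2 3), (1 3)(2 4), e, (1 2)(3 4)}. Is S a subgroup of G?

Yes

|S| = 4 divides |G| = 12, consistent with Lagrange.
S contains the identity, every element's inverse is in S, and S is closed under ∘: it is a subgroup.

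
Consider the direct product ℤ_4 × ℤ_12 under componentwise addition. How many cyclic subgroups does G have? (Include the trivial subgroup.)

20

Group the elements of G by the cyclic subgroup they generate; each cyclic subgroup of order d accounts for φ(d) elements.
Cyclic subgroups by order — order 1: 1; order 2: 3; order 3: 1; order 4: 6; order 6: 3; order 12: 6.
Total: 20.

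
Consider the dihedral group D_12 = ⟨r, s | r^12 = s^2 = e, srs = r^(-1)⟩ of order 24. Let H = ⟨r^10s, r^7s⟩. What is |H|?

|⟨r^10s⟩| = 2 and |⟨r^7s⟩| = 2, so |H| is a multiple of lcm(2, 2) = 2 and divides |G| = 24.
Closing under the operation: H = {e, r^3, r^6, r^9, rs, r^4s, r^7s, r^10s}, so |H| = 8.

8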